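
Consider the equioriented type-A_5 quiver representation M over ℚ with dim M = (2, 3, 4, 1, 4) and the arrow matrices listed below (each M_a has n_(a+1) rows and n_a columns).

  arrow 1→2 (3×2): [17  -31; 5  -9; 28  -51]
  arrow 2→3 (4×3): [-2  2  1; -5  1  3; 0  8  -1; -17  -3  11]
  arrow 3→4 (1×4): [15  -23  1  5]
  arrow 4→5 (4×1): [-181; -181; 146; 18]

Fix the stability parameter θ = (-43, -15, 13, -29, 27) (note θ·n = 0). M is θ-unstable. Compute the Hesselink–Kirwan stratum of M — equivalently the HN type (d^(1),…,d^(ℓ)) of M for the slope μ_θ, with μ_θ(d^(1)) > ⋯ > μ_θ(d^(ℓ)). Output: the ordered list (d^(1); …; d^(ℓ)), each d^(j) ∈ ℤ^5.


Interval decomposition of M: I[1,2], I[1,3], I[2,3], I[3,3], I[3,5], I[5,5]^3.
HN type (ℓ=5): μ^(1)=27; μ^(2)=13; μ^(3)=-8; μ^(4)=-15; μ^(5)=-43

((0, 0, 0, 0, 4); (0, 0, 3, 0, 0); (0, 0, 1, 1, 0); (0, 3, 0, 0, 0); (2, 0, 0, 0, 0))


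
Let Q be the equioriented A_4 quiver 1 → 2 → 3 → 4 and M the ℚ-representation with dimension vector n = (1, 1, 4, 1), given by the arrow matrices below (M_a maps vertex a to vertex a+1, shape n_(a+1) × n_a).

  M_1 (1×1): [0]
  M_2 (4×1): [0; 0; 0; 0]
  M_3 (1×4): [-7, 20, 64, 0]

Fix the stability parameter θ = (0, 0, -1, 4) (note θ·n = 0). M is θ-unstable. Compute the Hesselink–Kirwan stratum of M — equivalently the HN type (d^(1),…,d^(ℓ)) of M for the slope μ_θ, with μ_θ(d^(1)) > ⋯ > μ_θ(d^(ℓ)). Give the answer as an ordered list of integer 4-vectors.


Interval decomposition of M: I[1,1], I[2,2], I[3,3]^3, I[3,4].
HN type (ℓ=3): μ^(1)=4; μ^(2)=0; μ^(3)=-1

((0, 0, 0, 1); (1, 1, 0, 0); (0, 0, 4, 0))


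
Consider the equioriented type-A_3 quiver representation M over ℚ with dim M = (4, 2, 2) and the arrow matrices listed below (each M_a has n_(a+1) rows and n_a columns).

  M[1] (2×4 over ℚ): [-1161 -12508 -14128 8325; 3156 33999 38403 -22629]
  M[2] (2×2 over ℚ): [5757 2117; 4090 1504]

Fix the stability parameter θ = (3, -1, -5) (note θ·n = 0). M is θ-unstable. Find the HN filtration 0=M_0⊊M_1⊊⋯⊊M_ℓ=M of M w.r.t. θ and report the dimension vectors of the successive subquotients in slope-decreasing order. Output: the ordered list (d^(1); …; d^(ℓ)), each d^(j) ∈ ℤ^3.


Via rank(M_{q-1}∘⋯∘M_p): M ≅ I[1,1]^2, I[1,3]^2.
μ_θ-semistable layers: μ^(1)=3; μ^(2)=-1

((2, 0, 0); (2, 2, 2))


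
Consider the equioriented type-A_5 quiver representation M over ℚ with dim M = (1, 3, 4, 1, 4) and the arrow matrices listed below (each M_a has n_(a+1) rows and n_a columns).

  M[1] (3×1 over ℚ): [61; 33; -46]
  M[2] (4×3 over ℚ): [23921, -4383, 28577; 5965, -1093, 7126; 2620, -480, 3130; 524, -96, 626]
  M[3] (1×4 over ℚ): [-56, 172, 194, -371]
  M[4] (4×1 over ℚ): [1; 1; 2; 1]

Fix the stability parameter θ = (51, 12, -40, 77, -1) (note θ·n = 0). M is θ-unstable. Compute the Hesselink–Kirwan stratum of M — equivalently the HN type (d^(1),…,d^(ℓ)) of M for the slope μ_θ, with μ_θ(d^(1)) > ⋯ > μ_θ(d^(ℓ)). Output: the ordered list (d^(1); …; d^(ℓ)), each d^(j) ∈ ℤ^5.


Interval decomposition of M: I[1,2], I[2,3], I[2,5], I[3,3]^2, I[5,5]^3.
HN type (ℓ=5): μ^(1)=38; μ^(2)=63/2; μ^(3)=-1; μ^(4)=-14; μ^(5)=-40

((0, 0, 0, 1, 1); (1, 1, 0, 0, 0); (0, 0, 0, 0, 3); (0, 2, 2, 0, 0); (0, 0, 2, 0, 0))


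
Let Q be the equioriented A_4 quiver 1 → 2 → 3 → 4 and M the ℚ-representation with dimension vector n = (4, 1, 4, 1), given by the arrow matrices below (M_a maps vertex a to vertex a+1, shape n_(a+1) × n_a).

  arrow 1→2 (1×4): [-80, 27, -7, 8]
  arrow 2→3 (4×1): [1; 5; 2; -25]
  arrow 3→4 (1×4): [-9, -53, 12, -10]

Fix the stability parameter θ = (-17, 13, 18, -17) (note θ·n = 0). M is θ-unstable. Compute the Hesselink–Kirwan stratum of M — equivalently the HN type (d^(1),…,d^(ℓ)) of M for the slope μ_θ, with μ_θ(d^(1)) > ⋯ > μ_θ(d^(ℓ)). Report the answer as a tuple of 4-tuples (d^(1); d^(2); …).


Interval decomposition of M: I[1,1]^3, I[1,3], I[3,3]^2, I[3,4].
HN type (ℓ=4): μ^(1)=18; μ^(2)=13; μ^(3)=1/2; μ^(4)=-17

((0, 0, 3, 0); (0, 1, 0, 0); (0, 0, 1, 1); (4, 0, 0, 0))


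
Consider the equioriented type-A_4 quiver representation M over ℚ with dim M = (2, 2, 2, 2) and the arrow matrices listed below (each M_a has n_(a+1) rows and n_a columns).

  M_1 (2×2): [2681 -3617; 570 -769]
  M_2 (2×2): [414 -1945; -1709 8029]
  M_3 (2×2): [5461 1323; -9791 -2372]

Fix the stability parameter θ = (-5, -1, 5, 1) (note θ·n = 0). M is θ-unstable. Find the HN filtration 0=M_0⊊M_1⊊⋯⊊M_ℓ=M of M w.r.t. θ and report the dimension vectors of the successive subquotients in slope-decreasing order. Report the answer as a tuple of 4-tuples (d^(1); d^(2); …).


Via rank(M_{q-1}∘⋯∘M_p): M ≅ I[1,4]^2.
μ_θ-semistable layers: μ^(1)=3; μ^(2)=-1; μ^(3)=-5

((0, 0, 2, 2); (0, 2, 0, 0); (2, 0, 0, 0))


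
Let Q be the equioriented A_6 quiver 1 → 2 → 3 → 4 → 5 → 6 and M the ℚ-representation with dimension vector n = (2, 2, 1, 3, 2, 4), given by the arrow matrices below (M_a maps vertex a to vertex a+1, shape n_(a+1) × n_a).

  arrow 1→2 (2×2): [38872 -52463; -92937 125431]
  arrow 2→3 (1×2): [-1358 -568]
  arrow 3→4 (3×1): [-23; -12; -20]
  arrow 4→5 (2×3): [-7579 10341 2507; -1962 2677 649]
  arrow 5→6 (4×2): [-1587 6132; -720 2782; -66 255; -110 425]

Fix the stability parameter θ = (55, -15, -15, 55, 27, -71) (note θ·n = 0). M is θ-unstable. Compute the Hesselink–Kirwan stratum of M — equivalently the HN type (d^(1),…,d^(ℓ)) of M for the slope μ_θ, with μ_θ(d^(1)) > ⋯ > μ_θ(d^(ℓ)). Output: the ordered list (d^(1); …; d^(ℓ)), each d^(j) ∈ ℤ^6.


Via rank(M_{q-1}∘⋯∘M_p): M ≅ I[1,2], I[1,6], I[4,4], I[4,6], I[6,6]^2.
μ_θ-semistable layers: μ^(1)=55; μ^(2)=20; μ^(3)=6; μ^(4)=11/3; μ^(5)=-71

((0, 0, 0, 1, 0, 0); (1, 1, 0, 0, 0, 0); (1, 1, 1, 1, 1, 1); (0, 0, 0, 1, 1, 1); (0, 0, 0, 0, 0, 2))


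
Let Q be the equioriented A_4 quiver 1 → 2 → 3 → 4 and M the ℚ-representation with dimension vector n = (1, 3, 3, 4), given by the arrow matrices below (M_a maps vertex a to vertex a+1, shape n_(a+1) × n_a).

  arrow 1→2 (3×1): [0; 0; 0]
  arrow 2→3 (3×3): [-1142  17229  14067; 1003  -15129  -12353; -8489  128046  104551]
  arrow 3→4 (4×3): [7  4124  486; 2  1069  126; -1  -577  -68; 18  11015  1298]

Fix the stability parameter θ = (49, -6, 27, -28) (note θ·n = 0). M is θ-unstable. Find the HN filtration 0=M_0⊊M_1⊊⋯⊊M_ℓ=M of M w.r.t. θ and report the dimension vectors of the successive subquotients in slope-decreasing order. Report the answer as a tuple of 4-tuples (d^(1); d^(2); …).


Via rank(M_{q-1}∘⋯∘M_p): M ≅ I[1,1], I[2,3], I[2,4]^2, I[4,4]^2.
μ_θ-semistable layers: μ^(1)=49; μ^(2)=27; μ^(3)=-1/2; μ^(4)=-6; μ^(5)=-28

((1, 0, 0, 0); (0, 0, 1, 0); (0, 0, 2, 2); (0, 3, 0, 0); (0, 0, 0, 2))


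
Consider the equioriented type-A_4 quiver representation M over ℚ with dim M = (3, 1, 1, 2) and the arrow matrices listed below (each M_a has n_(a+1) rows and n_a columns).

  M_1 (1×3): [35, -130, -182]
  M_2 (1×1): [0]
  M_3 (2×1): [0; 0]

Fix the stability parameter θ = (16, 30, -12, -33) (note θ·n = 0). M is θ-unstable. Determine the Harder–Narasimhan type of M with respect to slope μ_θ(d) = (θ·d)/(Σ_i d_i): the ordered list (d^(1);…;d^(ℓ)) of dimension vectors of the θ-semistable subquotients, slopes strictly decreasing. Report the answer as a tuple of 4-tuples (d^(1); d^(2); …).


Via rank(M_{q-1}∘⋯∘M_p): M ≅ I[1,1]^2, I[1,2], I[3,3], I[4,4]^2.
μ_θ-semistable layers: μ^(1)=30; μ^(2)=16; μ^(3)=-12; μ^(4)=-33

((0, 1, 0, 0); (3, 0, 0, 0); (0, 0, 1, 0); (0, 0, 0, 2))


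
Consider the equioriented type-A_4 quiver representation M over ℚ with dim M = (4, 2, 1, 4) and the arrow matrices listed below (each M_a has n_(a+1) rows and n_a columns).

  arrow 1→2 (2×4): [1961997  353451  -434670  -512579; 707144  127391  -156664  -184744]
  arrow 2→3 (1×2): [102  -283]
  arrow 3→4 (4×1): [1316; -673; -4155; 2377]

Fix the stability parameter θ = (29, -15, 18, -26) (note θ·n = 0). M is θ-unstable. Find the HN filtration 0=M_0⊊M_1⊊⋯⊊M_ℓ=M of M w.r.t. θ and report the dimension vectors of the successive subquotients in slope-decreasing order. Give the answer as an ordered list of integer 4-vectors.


Interval decomposition of M: I[1,1]^2, I[1,2], I[1,4], I[4,4]^3.
HN type (ℓ=4): μ^(1)=29; μ^(2)=7; μ^(3)=3/2; μ^(4)=-26

((2, 0, 0, 0); (1, 1, 0, 0); (1, 1, 1, 1); (0, 0, 0, 3))


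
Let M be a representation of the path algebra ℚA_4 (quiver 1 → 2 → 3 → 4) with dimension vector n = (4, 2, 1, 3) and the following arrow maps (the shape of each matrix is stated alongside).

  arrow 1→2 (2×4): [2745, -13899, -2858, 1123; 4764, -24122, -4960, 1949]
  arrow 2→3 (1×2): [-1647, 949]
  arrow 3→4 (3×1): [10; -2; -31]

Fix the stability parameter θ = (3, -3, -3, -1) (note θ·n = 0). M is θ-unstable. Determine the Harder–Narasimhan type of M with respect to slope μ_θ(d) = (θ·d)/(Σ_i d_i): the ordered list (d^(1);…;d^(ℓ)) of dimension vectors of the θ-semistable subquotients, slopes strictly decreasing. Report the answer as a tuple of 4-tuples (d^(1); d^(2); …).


Barcode: M ≅ I[1,1]^2, I[1,2], I[1,4], I[4,4]^2. HN layers by μ_θ (3 steps, strictly decreasing):
  μ^(1)=3; μ^(2)=0; μ^(3)=-1

((2, 0, 0, 0); (1, 1, 0, 0); (1, 1, 1, 3))


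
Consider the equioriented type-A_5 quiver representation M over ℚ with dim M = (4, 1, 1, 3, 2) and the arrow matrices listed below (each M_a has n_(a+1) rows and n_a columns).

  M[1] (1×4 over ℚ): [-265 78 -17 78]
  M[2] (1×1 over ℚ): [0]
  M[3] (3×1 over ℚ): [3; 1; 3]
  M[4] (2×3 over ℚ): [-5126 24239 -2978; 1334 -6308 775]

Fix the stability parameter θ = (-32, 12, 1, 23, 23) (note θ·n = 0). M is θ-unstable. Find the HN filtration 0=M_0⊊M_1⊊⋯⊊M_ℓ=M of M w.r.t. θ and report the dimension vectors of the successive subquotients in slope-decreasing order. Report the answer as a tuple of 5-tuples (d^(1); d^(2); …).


Via rank(M_{q-1}∘⋯∘M_p): M ≅ I[1,1]^3, I[1,2], I[3,5], I[4,4], I[4,5].
μ_θ-semistable layers: μ^(1)=23; μ^(2)=12; μ^(3)=1; μ^(4)=-32

((0, 0, 0, 3, 2); (0, 1, 0, 0, 0); (0, 0, 1, 0, 0); (4, 0, 0, 0, 0))


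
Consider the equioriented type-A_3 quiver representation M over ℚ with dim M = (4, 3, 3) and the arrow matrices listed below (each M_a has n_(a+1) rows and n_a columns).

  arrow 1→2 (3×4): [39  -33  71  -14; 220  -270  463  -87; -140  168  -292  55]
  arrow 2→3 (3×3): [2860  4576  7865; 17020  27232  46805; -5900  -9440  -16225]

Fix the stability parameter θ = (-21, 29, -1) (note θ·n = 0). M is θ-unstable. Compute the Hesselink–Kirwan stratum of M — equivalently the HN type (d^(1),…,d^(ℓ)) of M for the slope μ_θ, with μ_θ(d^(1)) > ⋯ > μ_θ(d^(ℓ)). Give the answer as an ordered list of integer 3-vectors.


Interval decomposition of M: I[1,1], I[1,2]^2, I[1,3], I[3,3]^2.
HN type (ℓ=4): μ^(1)=29; μ^(2)=14; μ^(3)=-1; μ^(4)=-21

((0, 2, 0); (0, 1, 1); (0, 0, 2); (4, 0, 0))


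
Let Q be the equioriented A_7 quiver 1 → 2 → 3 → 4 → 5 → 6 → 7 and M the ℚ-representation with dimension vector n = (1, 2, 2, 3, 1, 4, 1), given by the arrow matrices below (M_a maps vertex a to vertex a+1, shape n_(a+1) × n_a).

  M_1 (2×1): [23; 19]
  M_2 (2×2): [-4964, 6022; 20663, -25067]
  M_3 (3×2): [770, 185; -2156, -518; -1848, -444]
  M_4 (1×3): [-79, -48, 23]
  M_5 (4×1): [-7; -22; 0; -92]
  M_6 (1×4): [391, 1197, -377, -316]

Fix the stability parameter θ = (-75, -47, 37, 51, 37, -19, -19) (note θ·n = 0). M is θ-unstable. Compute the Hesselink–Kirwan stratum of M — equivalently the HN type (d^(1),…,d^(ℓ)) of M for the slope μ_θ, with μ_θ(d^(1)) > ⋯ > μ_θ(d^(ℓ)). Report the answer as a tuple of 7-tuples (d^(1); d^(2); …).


Interval decomposition of M: I[1,7], I[2,3], I[4,4]^2, I[6,6]^3.
HN type (ℓ=6): μ^(1)=51; μ^(2)=37; μ^(3)=87/5; μ^(4)=-19; μ^(5)=-47; μ^(6)=-75

((0, 0, 0, 2, 0, 0, 0); (0, 0, 1, 0, 0, 0, 0); (0, 0, 1, 1, 1, 1, 1); (0, 0, 0, 0, 0, 3, 0); (0, 2, 0, 0, 0, 0, 0); (1, 0, 0, 0, 0, 0, 0))


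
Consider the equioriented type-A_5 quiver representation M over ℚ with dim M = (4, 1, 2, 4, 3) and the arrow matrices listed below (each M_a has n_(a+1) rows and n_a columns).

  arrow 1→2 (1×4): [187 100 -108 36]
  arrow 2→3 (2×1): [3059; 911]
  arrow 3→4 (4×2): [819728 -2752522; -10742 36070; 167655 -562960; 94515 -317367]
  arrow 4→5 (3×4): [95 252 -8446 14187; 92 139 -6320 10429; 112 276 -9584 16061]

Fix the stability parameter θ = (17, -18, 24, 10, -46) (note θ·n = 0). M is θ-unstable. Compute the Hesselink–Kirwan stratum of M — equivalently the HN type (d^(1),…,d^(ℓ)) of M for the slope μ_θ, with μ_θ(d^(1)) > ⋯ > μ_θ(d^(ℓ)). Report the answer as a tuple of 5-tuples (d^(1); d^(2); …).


Interval decomposition of M: I[1,1]^3, I[1,4], I[3,5], I[4,5]^2.
HN type (ℓ=4): μ^(1)=17; μ^(2)=-1/2; μ^(3)=-4; μ^(4)=-18

((3, 0, 1, 1, 0); (1, 1, 0, 0, 0); (0, 0, 1, 1, 1); (0, 0, 0, 2, 2))


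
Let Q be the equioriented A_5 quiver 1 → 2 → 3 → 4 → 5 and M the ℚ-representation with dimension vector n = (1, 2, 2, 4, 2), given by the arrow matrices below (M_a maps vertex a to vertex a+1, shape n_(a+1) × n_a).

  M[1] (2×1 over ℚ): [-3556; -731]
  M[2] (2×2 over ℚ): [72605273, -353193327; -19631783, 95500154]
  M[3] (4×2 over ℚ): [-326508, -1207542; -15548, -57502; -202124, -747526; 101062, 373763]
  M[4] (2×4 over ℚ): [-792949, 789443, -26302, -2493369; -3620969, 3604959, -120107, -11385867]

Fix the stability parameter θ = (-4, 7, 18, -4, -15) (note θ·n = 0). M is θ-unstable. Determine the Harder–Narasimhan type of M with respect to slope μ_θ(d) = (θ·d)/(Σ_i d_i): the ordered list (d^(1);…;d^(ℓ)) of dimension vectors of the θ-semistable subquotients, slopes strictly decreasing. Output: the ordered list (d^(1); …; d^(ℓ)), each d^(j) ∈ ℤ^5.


Via rank(M_{q-1}∘⋯∘M_p): M ≅ I[1,3], I[2,5], I[4,4]^2, I[4,5].
μ_θ-semistable layers: μ^(1)=18; μ^(2)=7; μ^(3)=3/2; μ^(4)=-4; μ^(5)=-19/2

((0, 0, 1, 0, 0); (0, 1, 0, 0, 0); (0, 1, 1, 1, 1); (1, 0, 0, 2, 0); (0, 0, 0, 1, 1))


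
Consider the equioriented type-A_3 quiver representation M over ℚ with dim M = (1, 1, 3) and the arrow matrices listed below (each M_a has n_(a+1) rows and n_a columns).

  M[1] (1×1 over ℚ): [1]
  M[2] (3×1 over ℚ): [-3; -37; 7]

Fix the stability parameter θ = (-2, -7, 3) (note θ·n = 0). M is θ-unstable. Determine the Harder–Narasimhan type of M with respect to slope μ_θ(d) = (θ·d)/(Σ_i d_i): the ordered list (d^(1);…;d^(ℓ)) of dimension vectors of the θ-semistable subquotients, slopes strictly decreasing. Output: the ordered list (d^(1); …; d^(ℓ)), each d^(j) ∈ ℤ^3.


Via rank(M_{q-1}∘⋯∘M_p): M ≅ I[1,3], I[3,3]^2.
μ_θ-semistable layers: μ^(1)=3; μ^(2)=-9/2

((0, 0, 3); (1, 1, 0))


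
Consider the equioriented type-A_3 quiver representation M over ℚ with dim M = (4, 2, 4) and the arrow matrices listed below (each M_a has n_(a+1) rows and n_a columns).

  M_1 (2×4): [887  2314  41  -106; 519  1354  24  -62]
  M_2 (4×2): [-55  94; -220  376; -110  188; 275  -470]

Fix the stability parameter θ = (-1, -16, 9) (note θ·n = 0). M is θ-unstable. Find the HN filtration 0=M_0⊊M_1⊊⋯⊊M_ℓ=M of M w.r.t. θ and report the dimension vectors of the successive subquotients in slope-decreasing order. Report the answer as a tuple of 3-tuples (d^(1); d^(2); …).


Barcode: M ≅ I[1,1]^2, I[1,2], I[1,3], I[3,3]^3. HN layers by μ_θ (3 steps, strictly decreasing):
  μ^(1)=9; μ^(2)=-1; μ^(3)=-17/2

((0, 0, 4); (2, 0, 0); (2, 2, 0))


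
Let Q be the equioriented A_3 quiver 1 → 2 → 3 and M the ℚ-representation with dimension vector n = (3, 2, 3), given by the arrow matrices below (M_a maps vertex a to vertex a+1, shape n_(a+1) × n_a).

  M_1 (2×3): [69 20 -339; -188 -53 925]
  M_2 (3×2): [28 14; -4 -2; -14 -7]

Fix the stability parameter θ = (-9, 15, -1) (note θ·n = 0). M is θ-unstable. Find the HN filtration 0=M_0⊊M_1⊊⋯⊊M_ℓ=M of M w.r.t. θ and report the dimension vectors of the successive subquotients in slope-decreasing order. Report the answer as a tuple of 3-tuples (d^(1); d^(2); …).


Interval decomposition of M: I[1,1], I[1,2], I[1,3], I[3,3]^2.
HN type (ℓ=4): μ^(1)=15; μ^(2)=7; μ^(3)=-1; μ^(4)=-9

((0, 1, 0); (0, 1, 1); (0, 0, 2); (3, 0, 0))


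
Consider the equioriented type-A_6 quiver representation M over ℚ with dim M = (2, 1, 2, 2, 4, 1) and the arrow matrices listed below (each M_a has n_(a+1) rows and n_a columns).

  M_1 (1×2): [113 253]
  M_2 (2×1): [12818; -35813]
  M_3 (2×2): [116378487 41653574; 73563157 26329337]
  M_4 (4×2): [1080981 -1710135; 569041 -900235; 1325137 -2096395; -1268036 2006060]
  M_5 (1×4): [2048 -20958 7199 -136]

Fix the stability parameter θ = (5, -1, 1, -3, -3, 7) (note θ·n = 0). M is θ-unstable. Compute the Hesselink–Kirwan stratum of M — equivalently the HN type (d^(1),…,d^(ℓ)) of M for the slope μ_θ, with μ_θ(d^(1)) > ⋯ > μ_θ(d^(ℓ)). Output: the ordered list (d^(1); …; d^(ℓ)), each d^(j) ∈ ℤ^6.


Via rank(M_{q-1}∘⋯∘M_p): M ≅ I[1,1], I[1,6], I[3,4], I[5,5]^3.
μ_θ-semistable layers: μ^(1)=7; μ^(2)=5; μ^(3)=-1/5; μ^(4)=-1; μ^(5)=-3

((0, 0, 0, 0, 0, 1); (1, 0, 0, 0, 0, 0); (1, 1, 1, 1, 1, 0); (0, 0, 1, 1, 0, 0); (0, 0, 0, 0, 3, 0))


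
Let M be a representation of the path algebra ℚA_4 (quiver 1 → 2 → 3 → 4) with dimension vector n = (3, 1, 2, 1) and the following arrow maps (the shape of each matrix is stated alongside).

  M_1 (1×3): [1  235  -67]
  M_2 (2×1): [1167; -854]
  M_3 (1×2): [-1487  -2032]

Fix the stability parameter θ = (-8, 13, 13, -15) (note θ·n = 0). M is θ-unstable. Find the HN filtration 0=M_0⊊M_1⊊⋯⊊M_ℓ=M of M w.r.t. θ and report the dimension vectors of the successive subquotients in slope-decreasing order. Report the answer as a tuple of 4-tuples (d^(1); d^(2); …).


Barcode: M ≅ I[1,1]^2, I[1,4], I[3,3]. HN layers by μ_θ (3 steps, strictly decreasing):
  μ^(1)=13; μ^(2)=11/3; μ^(3)=-8

((0, 0, 1, 0); (0, 1, 1, 1); (3, 0, 0, 0))


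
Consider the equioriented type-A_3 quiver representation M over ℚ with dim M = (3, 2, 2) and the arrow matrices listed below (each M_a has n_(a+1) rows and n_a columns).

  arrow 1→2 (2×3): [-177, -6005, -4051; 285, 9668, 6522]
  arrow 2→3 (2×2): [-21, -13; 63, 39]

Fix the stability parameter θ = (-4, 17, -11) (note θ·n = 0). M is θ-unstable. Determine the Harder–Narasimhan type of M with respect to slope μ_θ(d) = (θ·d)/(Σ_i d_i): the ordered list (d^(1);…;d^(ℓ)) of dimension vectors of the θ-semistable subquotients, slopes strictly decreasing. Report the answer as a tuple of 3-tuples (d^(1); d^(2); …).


Via rank(M_{q-1}∘⋯∘M_p): M ≅ I[1,1], I[1,2], I[1,3], I[3,3].
μ_θ-semistable layers: μ^(1)=17; μ^(2)=3; μ^(3)=-4; μ^(4)=-11

((0, 1, 0); (0, 1, 1); (3, 0, 0); (0, 0, 1))


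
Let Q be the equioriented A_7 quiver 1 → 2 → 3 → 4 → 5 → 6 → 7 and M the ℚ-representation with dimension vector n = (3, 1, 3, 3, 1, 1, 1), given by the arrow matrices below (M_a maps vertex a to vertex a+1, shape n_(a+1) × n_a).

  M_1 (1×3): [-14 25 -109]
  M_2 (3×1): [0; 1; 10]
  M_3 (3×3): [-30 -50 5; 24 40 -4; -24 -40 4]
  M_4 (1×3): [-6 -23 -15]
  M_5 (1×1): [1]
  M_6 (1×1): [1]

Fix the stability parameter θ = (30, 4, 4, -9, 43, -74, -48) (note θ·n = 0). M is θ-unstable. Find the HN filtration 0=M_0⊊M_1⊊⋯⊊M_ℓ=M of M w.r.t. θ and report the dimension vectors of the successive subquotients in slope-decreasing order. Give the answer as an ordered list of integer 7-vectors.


Via rank(M_{q-1}∘⋯∘M_p): M ≅ I[1,1]^2, I[1,3], I[3,3], I[3,7], I[4,4]^2.
μ_θ-semistable layers: μ^(1)=30; μ^(2)=38/3; μ^(3)=4; μ^(4)=-9; μ^(5)=-84/5

((2, 0, 0, 0, 0, 0, 0); (1, 1, 1, 0, 0, 0, 0); (0, 0, 1, 0, 0, 0, 0); (0, 0, 0, 2, 0, 0, 0); (0, 0, 1, 1, 1, 1, 1))


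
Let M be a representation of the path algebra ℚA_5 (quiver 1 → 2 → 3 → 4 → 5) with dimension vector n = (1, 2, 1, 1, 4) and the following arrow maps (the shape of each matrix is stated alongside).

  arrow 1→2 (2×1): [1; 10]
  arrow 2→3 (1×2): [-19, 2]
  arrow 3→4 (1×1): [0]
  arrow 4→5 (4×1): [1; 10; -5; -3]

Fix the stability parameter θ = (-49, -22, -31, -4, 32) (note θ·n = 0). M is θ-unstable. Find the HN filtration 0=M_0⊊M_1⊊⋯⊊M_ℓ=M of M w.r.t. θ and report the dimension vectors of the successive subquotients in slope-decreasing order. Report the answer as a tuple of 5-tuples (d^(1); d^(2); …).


Interval decomposition of M: I[1,3], I[2,2], I[4,5], I[5,5]^3.
HN type (ℓ=5): μ^(1)=32; μ^(2)=-4; μ^(3)=-22; μ^(4)=-53/2; μ^(5)=-49

((0, 0, 0, 0, 4); (0, 0, 0, 1, 0); (0, 1, 0, 0, 0); (0, 1, 1, 0, 0); (1, 0, 0, 0, 0))


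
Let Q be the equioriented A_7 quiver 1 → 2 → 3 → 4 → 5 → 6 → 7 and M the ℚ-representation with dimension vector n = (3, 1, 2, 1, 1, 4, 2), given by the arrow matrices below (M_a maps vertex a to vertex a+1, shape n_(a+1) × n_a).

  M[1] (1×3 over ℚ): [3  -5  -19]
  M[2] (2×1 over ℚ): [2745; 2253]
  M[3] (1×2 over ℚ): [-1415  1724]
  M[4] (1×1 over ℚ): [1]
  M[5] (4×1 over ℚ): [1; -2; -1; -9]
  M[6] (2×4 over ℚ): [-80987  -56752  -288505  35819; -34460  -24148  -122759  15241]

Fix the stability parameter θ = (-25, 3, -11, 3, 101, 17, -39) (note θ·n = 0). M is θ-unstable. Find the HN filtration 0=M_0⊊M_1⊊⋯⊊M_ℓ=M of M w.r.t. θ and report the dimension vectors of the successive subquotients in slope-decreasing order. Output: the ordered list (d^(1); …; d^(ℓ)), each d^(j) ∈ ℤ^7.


Barcode: M ≅ I[1,1]^2, I[1,7], I[3,3], I[6,6]^2, I[6,7]. HN layers by μ_θ (6 steps, strictly decreasing):
  μ^(1)=79/3; μ^(2)=17; μ^(3)=3; μ^(4)=-4; μ^(5)=-11; μ^(6)=-25

((0, 0, 0, 0, 1, 1, 1); (0, 0, 0, 0, 0, 2, 0); (0, 0, 0, 1, 0, 0, 0); (0, 1, 1, 0, 0, 0, 0); (0, 0, 1, 0, 0, 1, 1); (3, 0, 0, 0, 0, 0, 0))


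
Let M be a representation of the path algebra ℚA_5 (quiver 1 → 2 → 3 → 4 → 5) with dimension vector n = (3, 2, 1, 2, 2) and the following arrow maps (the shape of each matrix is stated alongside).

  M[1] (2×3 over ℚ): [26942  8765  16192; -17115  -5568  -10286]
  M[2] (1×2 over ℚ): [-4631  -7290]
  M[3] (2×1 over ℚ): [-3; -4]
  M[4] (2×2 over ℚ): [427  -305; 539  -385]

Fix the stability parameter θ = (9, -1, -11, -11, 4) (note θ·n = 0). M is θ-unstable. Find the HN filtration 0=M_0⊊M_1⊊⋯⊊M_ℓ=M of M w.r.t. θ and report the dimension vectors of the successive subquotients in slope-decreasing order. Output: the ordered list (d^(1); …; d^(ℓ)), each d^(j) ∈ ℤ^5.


Barcode: M ≅ I[1,1], I[1,2], I[1,5], I[4,4], I[5,5]. HN layers by μ_θ (4 steps, strictly decreasing):
  μ^(1)=9; μ^(2)=4; μ^(3)=-7/2; μ^(4)=-11

((1, 0, 0, 0, 0); (1, 1, 0, 0, 2); (1, 1, 1, 1, 0); (0, 0, 0, 1, 0))


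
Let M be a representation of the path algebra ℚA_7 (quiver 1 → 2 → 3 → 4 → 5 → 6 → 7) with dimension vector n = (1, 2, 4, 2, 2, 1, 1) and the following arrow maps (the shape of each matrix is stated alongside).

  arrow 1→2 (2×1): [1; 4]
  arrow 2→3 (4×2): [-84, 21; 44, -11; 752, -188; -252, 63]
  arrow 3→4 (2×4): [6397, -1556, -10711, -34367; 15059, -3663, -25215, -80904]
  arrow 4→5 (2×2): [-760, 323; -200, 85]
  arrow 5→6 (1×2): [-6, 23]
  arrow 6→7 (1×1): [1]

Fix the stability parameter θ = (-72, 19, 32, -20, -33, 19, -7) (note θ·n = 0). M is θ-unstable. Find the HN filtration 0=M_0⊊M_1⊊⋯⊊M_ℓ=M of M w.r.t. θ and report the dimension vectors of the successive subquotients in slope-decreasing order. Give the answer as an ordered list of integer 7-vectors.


Interval decomposition of M: I[1,2], I[2,3], I[3,3], I[3,4], I[3,7], I[5,5].
HN type (ℓ=6): μ^(1)=32; μ^(2)=19; μ^(3)=6; μ^(4)=-7; μ^(5)=-33; μ^(6)=-72

((0, 0, 2, 0, 0, 0, 0); (0, 2, 0, 0, 0, 0, 0); (0, 0, 1, 1, 0, 1, 1); (0, 0, 1, 1, 1, 0, 0); (0, 0, 0, 0, 1, 0, 0); (1, 0, 0, 0, 0, 0, 0))


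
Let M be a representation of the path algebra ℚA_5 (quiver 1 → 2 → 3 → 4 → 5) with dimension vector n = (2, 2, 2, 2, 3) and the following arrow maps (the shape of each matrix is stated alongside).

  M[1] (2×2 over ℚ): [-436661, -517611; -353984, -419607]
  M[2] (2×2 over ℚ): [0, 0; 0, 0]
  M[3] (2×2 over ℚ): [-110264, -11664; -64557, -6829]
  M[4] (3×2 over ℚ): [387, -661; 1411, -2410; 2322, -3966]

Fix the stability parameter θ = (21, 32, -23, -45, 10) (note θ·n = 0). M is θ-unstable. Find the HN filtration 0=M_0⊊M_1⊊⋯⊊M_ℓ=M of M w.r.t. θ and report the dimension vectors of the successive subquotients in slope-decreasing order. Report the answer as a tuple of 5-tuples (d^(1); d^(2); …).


Barcode: M ≅ I[1,2]^2, I[3,5]^2, I[5,5]. HN layers by μ_θ (4 steps, strictly decreasing):
  μ^(1)=32; μ^(2)=21; μ^(3)=10; μ^(4)=-34

((0, 2, 0, 0, 0); (2, 0, 0, 0, 0); (0, 0, 0, 0, 3); (0, 0, 2, 2, 0))


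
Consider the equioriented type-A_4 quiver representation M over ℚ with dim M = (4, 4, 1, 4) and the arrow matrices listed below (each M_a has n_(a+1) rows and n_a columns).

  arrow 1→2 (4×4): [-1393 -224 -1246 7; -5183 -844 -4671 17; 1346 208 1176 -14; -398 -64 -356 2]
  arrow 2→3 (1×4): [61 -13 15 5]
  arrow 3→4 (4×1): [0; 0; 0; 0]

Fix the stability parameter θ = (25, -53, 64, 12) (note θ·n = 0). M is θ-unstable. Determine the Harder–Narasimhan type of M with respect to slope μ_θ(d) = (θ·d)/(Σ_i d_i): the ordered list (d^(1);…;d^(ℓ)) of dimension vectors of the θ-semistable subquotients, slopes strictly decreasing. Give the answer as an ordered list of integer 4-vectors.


Via rank(M_{q-1}∘⋯∘M_p): M ≅ I[1,1]^2, I[1,2], I[1,3], I[2,2]^2, I[4,4]^4.
μ_θ-semistable layers: μ^(1)=64; μ^(2)=25; μ^(3)=12; μ^(4)=-14; μ^(5)=-53

((0, 0, 1, 0); (2, 0, 0, 0); (0, 0, 0, 4); (2, 2, 0, 0); (0, 2, 0, 0))


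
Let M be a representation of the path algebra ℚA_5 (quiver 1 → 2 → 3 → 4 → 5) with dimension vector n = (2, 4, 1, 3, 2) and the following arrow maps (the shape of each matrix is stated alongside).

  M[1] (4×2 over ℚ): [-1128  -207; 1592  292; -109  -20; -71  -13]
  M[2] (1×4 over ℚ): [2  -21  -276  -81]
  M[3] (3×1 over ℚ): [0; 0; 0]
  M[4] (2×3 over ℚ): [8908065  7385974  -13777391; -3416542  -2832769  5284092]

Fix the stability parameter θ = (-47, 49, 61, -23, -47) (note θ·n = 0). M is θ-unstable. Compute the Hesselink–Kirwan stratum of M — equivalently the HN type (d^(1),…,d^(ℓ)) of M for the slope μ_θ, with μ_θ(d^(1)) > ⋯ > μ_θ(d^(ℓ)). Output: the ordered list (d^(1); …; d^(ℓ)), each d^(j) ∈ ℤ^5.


Via rank(M_{q-1}∘⋯∘M_p): M ≅ I[1,2], I[1,3], I[2,2]^2, I[4,4], I[4,5]^2.
μ_θ-semistable layers: μ^(1)=61; μ^(2)=49; μ^(3)=-23; μ^(4)=-35; μ^(5)=-47

((0, 0, 1, 0, 0); (0, 4, 0, 0, 0); (0, 0, 0, 1, 0); (0, 0, 0, 2, 2); (2, 0, 0, 0, 0))


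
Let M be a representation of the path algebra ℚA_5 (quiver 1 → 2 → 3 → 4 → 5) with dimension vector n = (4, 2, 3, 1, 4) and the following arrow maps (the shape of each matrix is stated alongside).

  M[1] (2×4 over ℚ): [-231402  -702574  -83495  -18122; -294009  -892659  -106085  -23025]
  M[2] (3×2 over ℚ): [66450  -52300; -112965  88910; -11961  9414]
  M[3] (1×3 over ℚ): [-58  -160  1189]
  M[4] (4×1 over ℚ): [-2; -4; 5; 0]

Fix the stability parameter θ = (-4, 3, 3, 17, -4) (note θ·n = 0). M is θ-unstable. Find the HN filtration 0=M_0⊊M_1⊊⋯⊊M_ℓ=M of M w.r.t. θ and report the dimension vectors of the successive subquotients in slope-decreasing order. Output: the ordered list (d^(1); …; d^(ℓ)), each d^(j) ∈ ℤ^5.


Barcode: M ≅ I[1,1]^2, I[1,2], I[1,5], I[3,3]^2, I[5,5]^3. HN layers by μ_θ (3 steps, strictly decreasing):
  μ^(1)=13/2; μ^(2)=3; μ^(3)=-4

((0, 0, 0, 1, 1); (0, 2, 3, 0, 0); (4, 0, 0, 0, 3))


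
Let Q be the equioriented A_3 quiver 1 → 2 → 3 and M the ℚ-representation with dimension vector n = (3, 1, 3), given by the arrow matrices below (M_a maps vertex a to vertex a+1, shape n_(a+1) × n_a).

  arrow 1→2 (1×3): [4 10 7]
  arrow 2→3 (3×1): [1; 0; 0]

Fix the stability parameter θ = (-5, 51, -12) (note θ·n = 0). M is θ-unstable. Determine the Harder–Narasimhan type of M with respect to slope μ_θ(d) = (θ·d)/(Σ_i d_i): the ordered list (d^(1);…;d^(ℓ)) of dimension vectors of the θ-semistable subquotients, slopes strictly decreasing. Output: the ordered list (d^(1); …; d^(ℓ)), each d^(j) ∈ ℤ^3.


Via rank(M_{q-1}∘⋯∘M_p): M ≅ I[1,1]^2, I[1,3], I[3,3]^2.
μ_θ-semistable layers: μ^(1)=39/2; μ^(2)=-5; μ^(3)=-12

((0, 1, 1); (3, 0, 0); (0, 0, 2))


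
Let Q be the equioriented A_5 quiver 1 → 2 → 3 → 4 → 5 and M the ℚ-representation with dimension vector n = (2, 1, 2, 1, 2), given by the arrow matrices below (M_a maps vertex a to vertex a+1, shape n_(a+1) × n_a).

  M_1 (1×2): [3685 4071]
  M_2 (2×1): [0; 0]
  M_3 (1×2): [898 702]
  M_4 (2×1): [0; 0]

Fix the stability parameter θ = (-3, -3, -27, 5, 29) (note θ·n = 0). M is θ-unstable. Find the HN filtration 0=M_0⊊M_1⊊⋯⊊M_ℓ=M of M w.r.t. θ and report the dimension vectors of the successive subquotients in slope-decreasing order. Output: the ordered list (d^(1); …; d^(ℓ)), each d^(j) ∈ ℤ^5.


Barcode: M ≅ I[1,1], I[1,2], I[3,3], I[3,4], I[5,5]^2. HN layers by μ_θ (4 steps, strictly decreasing):
  μ^(1)=29; μ^(2)=5; μ^(3)=-3; μ^(4)=-27

((0, 0, 0, 0, 2); (0, 0, 0, 1, 0); (2, 1, 0, 0, 0); (0, 0, 2, 0, 0))


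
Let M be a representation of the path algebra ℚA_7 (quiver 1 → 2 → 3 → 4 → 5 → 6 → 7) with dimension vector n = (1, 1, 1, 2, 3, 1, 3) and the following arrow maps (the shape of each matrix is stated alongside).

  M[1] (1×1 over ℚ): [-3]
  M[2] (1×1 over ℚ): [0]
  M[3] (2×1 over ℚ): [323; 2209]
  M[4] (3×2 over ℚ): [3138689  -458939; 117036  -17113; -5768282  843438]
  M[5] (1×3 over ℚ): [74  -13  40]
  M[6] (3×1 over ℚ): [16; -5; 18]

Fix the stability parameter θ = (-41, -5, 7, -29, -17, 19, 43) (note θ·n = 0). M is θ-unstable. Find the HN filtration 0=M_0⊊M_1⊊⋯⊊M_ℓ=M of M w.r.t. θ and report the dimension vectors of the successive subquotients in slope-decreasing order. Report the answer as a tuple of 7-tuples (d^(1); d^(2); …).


Via rank(M_{q-1}∘⋯∘M_p): M ≅ I[1,2], I[3,7], I[4,5], I[5,5], I[7,7]^2.
μ_θ-semistable layers: μ^(1)=43; μ^(2)=19; μ^(3)=-5; μ^(4)=-13; μ^(5)=-17; μ^(6)=-29; μ^(7)=-41

((0, 0, 0, 0, 0, 0, 3); (0, 0, 0, 0, 0, 1, 0); (0, 1, 0, 0, 0, 0, 0); (0, 0, 1, 1, 1, 0, 0); (0, 0, 0, 0, 2, 0, 0); (0, 0, 0, 1, 0, 0, 0); (1, 0, 0, 0, 0, 0, 0))


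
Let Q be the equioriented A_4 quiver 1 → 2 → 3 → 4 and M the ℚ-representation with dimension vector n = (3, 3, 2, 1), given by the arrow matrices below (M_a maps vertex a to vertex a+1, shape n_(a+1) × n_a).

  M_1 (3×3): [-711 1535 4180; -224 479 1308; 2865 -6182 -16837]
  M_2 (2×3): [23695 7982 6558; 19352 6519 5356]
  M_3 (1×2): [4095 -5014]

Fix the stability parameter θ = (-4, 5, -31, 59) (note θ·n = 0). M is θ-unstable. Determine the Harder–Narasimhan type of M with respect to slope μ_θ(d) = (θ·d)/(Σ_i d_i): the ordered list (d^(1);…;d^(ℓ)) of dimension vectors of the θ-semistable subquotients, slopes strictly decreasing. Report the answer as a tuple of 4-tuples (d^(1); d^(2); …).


Interval decomposition of M: I[1,2], I[1,3], I[1,4].
HN type (ℓ=4): μ^(1)=59; μ^(2)=5; μ^(3)=-4; μ^(4)=-10

((0, 0, 0, 1); (0, 1, 0, 0); (1, 0, 0, 0); (2, 2, 2, 0))


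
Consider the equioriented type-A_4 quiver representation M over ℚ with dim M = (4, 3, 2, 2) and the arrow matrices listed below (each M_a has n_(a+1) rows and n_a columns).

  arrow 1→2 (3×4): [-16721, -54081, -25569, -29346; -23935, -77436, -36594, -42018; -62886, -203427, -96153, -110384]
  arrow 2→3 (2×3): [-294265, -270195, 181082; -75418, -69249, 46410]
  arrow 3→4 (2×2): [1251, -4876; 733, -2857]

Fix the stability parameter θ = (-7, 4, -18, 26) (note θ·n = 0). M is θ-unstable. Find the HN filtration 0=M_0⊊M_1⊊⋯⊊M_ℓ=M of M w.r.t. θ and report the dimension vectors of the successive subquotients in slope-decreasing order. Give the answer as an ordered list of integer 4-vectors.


Interval decomposition of M: I[1,1]^2, I[1,4]^2, I[2,2].
HN type (ℓ=3): μ^(1)=26; μ^(2)=4; μ^(3)=-7

((0, 0, 0, 2); (0, 1, 0, 0); (4, 2, 2, 0))


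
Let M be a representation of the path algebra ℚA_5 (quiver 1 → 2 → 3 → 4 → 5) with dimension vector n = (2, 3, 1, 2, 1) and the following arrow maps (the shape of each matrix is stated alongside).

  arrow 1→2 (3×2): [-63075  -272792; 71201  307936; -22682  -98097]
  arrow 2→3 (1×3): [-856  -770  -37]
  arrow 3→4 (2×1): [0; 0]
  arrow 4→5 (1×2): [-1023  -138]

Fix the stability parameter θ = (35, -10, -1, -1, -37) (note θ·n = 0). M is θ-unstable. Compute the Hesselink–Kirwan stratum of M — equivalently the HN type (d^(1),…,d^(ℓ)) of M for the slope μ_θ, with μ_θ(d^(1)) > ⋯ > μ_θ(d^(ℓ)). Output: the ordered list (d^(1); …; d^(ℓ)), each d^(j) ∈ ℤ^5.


Via rank(M_{q-1}∘⋯∘M_p): M ≅ I[1,2], I[1,3], I[2,2], I[4,4], I[4,5].
μ_θ-semistable layers: μ^(1)=25/2; μ^(2)=8; μ^(3)=-1; μ^(4)=-10; μ^(5)=-19

((1, 1, 0, 0, 0); (1, 1, 1, 0, 0); (0, 0, 0, 1, 0); (0, 1, 0, 0, 0); (0, 0, 0, 1, 1))


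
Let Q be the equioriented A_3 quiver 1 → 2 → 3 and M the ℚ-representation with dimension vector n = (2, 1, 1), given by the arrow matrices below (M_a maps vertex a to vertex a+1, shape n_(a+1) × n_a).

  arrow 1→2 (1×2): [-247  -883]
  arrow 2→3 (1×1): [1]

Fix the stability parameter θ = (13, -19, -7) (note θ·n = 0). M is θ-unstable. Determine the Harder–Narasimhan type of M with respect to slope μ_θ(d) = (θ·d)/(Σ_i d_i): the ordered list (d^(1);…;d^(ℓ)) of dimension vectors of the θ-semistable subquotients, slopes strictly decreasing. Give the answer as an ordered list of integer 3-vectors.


Via rank(M_{q-1}∘⋯∘M_p): M ≅ I[1,1], I[1,3].
μ_θ-semistable layers: μ^(1)=13; μ^(2)=-13/3

((1, 0, 0); (1, 1, 1))


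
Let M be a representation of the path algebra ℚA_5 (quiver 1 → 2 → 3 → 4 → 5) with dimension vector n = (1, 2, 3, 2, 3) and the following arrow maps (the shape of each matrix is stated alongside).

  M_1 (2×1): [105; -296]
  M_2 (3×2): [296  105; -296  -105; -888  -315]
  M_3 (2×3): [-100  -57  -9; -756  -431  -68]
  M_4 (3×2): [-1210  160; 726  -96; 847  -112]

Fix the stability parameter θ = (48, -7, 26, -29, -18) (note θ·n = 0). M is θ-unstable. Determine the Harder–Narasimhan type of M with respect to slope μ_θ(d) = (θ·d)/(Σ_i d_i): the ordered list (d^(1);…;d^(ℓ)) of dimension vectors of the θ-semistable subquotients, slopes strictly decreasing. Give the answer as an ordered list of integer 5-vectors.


Interval decomposition of M: I[1,2], I[2,4], I[3,3], I[3,5], I[5,5]^2.
HN type (ℓ=5): μ^(1)=26; μ^(2)=41/2; μ^(3)=-3/2; μ^(4)=-7; μ^(5)=-18

((0, 0, 1, 0, 0); (1, 1, 0, 0, 0); (0, 0, 1, 1, 0); (0, 1, 1, 1, 1); (0, 0, 0, 0, 2))


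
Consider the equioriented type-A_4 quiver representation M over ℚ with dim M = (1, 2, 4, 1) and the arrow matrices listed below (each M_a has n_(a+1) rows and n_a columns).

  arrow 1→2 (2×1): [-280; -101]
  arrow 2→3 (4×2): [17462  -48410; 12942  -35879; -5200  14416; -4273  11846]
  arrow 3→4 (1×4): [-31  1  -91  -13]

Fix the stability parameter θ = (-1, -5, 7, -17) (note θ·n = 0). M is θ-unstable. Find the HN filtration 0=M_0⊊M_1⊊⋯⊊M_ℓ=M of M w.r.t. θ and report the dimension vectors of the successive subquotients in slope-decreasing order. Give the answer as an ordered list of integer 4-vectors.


Interval decomposition of M: I[1,4], I[2,3], I[3,3]^2.
HN type (ℓ=3): μ^(1)=7; μ^(2)=-4; μ^(3)=-5

((0, 0, 3, 0); (1, 1, 1, 1); (0, 1, 0, 0))


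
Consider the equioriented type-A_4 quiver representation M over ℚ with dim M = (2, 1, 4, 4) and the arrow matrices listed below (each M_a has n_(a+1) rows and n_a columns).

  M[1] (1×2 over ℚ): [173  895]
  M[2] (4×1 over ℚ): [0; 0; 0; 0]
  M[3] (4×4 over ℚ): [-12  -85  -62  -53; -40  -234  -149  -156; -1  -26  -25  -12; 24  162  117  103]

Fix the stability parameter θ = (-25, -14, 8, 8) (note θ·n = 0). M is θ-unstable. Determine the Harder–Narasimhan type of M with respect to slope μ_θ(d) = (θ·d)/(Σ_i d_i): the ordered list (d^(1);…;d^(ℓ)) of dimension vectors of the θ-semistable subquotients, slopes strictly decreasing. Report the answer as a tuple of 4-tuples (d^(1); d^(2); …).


Interval decomposition of M: I[1,1], I[1,2], I[3,4]^4.
HN type (ℓ=3): μ^(1)=8; μ^(2)=-14; μ^(3)=-25

((0, 0, 4, 4); (0, 1, 0, 0); (2, 0, 0, 0))


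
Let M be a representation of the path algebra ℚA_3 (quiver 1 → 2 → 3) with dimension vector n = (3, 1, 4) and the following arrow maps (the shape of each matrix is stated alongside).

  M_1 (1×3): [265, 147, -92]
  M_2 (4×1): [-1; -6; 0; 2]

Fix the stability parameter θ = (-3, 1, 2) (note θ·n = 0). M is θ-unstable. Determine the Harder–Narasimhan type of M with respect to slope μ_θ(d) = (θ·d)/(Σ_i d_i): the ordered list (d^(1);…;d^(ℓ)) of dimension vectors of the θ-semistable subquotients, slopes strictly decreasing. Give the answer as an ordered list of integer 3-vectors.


Barcode: M ≅ I[1,1]^2, I[1,3], I[3,3]^3. HN layers by μ_θ (3 steps, strictly decreasing):
  μ^(1)=2; μ^(2)=1; μ^(3)=-3

((0, 0, 4); (0, 1, 0); (3, 0, 0))


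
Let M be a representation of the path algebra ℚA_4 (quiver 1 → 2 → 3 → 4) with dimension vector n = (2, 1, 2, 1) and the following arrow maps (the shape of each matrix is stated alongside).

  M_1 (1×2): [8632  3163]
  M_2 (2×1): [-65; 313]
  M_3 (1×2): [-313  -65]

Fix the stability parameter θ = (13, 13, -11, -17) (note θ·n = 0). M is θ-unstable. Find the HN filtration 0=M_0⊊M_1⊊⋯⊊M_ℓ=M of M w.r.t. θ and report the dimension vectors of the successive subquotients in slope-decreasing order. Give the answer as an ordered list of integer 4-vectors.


Via rank(M_{q-1}∘⋯∘M_p): M ≅ I[1,1], I[1,3], I[3,4].
μ_θ-semistable layers: μ^(1)=13; μ^(2)=5; μ^(3)=-14

((1, 0, 0, 0); (1, 1, 1, 0); (0, 0, 1, 1))


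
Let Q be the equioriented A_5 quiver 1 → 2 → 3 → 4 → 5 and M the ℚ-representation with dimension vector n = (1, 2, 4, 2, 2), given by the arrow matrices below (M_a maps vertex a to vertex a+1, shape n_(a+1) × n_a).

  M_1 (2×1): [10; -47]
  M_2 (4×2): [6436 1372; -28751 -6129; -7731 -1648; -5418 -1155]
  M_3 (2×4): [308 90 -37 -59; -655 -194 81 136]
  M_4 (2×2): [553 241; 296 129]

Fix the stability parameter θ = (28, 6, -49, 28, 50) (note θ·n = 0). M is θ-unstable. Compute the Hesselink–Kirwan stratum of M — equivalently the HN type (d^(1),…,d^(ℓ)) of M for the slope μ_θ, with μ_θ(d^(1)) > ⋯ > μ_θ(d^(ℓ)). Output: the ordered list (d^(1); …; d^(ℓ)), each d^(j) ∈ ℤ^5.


Via rank(M_{q-1}∘⋯∘M_p): M ≅ I[1,5], I[2,5], I[3,3]^2.
μ_θ-semistable layers: μ^(1)=50; μ^(2)=28; μ^(3)=-5; μ^(4)=-43/2; μ^(5)=-49

((0, 0, 0, 0, 2); (0, 0, 0, 2, 0); (1, 1, 1, 0, 0); (0, 1, 1, 0, 0); (0, 0, 2, 0, 0))


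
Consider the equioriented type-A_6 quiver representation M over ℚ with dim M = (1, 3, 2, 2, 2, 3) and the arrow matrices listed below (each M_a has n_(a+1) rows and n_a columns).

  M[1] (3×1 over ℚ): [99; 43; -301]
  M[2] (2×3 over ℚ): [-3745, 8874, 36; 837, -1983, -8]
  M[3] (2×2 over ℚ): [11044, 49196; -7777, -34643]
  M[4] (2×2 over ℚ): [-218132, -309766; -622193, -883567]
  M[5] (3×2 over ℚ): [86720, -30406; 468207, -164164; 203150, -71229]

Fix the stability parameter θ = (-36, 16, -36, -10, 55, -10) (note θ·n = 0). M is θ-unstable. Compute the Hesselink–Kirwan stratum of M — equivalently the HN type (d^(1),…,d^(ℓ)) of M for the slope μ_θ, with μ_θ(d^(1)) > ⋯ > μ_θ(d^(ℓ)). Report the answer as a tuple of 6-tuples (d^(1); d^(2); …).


Interval decomposition of M: I[1,6], I[2,2], I[2,3], I[4,6], I[6,6].
HN type (ℓ=4): μ^(1)=45/2; μ^(2)=16; μ^(3)=-10; μ^(4)=-36

((0, 0, 0, 0, 2, 2); (0, 1, 0, 0, 0, 0); (0, 2, 2, 2, 0, 1); (1, 0, 0, 0, 0, 0))
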